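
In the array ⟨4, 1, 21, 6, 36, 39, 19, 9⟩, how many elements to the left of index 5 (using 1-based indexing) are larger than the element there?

The element at index 5 is 36.
Elements before it: 4, 1, 21, 6
None of them are larger than 36.

0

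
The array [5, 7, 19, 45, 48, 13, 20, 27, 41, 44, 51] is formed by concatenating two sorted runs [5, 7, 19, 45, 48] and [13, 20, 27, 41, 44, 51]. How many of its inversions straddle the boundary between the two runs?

11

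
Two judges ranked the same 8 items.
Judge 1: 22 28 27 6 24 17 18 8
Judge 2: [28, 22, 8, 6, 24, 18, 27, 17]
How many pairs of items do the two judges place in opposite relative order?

Discordant pairs: 10

Assign each item its position (1..8) in the first ordering, then rewrite the second ordering as that position sequence:
positions: 22→1, 28→2, 27→3, 6→4, 24→5, 17→6, 18→7, 8→8
second ordering as positions: [2, 1, 8, 4, 5, 7, 3, 6]
Discordant pairs = inversions in this position sequence.
2: 1 → 1
1: 0
8: 4, 5, 7, 3, 6 → 5
4: 3 → 1
5: 3 → 1
7: 3, 6 → 2
3: 0
6: 0
Total: 1 + 0 + 5 + 1 + 1 + 2 + 0 + 0 = 10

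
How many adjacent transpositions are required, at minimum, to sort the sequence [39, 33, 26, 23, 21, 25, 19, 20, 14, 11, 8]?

52 swaps

Minimum adjacent swaps = number of inversions (each swap of adjacent out-of-order elements removes one inversion and no swap can remove more).
Count inversions — for each element, later elements that are smaller:
39: 33, 26, 23, 21, 25, 19, 20, 14, 11, 8 → 10
33: 26, 23, 21, 25, 19, 20, 14, 11, 8 → 9
26: 23, 21, 25, 19, 20, 14, 11, 8 → 8
23: 21, 19, 20, 14, 11, 8 → 6
21: 19, 20, 14, 11, 8 → 5
25: 19, 20, 14, 11, 8 → 5
19: 14, 11, 8 → 3
20: 14, 11, 8 → 3
14: 11, 8 → 2
11: 8 → 1
8: none → 0
Total inversions: 10 + 9 + 8 + 6 + 5 + 5 + 3 + 3 + 2 + 1 + 0 = 52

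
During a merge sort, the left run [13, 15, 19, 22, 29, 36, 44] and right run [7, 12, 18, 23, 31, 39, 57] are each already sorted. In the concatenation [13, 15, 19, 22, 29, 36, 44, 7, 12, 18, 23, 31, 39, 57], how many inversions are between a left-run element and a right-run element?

25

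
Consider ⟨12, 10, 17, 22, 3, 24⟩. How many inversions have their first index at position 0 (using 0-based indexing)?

2

The element at index 0 is 12.
Elements after it: 10, 17, 22, 3, 24
Those smaller than 12: 10, 3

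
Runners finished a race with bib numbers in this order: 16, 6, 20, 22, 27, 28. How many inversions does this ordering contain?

Element-by-element contributions:
16 → 6 → 1
6 → none → 0
20 → none → 0
22 → none → 0
27 → none → 0
28 → none → 0
Sum: 1 + 0 + 0 + 0 + 0 + 0 = 1

1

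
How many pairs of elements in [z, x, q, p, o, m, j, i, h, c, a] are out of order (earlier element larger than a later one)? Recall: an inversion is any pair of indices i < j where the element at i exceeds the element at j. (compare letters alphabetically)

There are 55 out-of-order pairs.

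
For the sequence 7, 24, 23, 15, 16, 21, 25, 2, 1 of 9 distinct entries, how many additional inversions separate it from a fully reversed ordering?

14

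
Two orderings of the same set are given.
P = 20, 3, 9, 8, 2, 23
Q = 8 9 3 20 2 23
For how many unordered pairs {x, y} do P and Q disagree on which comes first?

Disagreeing pairs: 6

Assign each item its position (1..6) in the first ordering, then rewrite the second ordering as that position sequence:
positions: 20→1, 3→2, 9→3, 8→4, 2→5, 23→6
second ordering as positions: [4, 3, 2, 1, 5, 6]
Discordant pairs = inversions in this position sequence.
4: 3, 2, 1 → 3
3: 2, 1 → 2
2: 1 → 1
1: 0
5: 0
6: 0
Total: 3 + 2 + 1 + 0 + 0 + 0 = 6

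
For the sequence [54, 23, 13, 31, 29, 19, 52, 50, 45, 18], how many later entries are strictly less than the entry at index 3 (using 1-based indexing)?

0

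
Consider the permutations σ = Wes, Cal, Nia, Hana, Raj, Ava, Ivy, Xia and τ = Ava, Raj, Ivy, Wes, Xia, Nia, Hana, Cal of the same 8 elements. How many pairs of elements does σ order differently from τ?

Assign each item its position (1..8) in the first ordering, then rewrite the second ordering as that position sequence:
positions: Wes→1, Cal→2, Nia→3, Hana→4, Raj→5, Ava→6, Ivy→7, Xia→8
second ordering as positions: [6, 5, 7, 1, 8, 3, 4, 2]
Discordant pairs = inversions in this position sequence.
6: 5, 1, 3, 4, 2 → 5
5: 1, 3, 4, 2 → 4
7: 1, 3, 4, 2 → 4
1: 0
8: 3, 4, 2 → 3
3: 2 → 1
4: 2 → 1
2: 0
Total: 5 + 4 + 4 + 0 + 3 + 1 + 1 + 0 = 18

18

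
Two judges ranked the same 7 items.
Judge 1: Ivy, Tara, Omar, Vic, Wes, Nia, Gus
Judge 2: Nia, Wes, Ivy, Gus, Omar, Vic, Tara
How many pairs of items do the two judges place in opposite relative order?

Assign each item its position (1..7) in the first ordering, then rewrite the second ordering as that position sequence:
positions: Ivy→1, Tara→2, Omar→3, Vic→4, Wes→5, Nia→6, Gus→7
second ordering as positions: [6, 5, 1, 7, 3, 4, 2]
Discordant pairs = inversions in this position sequence.
6: 5, 1, 3, 4, 2 → 5
5: 1, 3, 4, 2 → 4
1: 0
7: 3, 4, 2 → 3
3: 2 → 1
4: 2 → 1
2: 0
Total: 5 + 4 + 0 + 3 + 1 + 1 + 0 = 14

There are 14 discordant pairs.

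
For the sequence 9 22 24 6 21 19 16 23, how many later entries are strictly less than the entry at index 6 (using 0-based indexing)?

0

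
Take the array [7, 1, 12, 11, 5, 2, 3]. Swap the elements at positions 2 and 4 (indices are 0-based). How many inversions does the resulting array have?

Positions 2 and 4 hold 12 and 5; after swapping, the array is [7, 1, 5, 11, 12, 2, 3].
Count, for each position, how many later elements it exceeds:
7 → 1, 5, 2, 3 → 4
1 → none → 0
5 → 2, 3 → 2
11 → 2, 3 → 2
12 → 2, 3 → 2
2 → none → 0
3 → none → 0
Sum: 4 + 0 + 2 + 2 + 2 + 0 + 0 = 10

10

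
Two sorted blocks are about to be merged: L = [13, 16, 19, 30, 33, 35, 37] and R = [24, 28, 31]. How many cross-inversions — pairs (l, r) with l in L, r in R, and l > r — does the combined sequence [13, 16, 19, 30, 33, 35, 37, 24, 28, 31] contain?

Cross-inversions: 11

For each element r of the right run, count left-run elements greater than r:
r = 24: 30, 33, 35, 37 → 4
r = 28: 30, 33, 35, 37 → 4
r = 31: 33, 35, 37 → 3
Cross-inversions: 4 + 4 + 3 = 11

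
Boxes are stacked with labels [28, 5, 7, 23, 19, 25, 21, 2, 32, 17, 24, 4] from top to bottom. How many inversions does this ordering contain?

35

Sweep left to right; for each value list the smaller values that follow it:
28 → 5, 7, 23, 19, 25, 21, 2, 17, 24, 4 → 10
5 → 2, 4 → 2
7 → 2, 4 → 2
23 → 19, 21, 2, 17, 4 → 5
19 → 2, 17, 4 → 3
25 → 21, 2, 17, 24, 4 → 5
21 → 2, 17, 4 → 3
2 → none → 0
32 → 17, 24, 4 → 3
17 → 4 → 1
24 → 4 → 1
4 → none → 0
Sum: 10 + 2 + 2 + 5 + 3 + 5 + 3 + 0 + 3 + 1 + 1 + 0 = 35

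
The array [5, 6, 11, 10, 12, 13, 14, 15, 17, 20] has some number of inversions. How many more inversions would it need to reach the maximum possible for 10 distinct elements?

44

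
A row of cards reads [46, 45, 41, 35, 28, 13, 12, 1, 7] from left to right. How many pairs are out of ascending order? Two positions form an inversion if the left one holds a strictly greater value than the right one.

35 inversions

Sweep left to right; for each value list the smaller values that follow it:
46 → 45, 41, 35, 28, 13, 12, 1, 7 → 8
45 → 41, 35, 28, 13, 12, 1, 7 → 7
41 → 35, 28, 13, 12, 1, 7 → 6
35 → 28, 13, 12, 1, 7 → 5
28 → 13, 12, 1, 7 → 4
13 → 12, 1, 7 → 3
12 → 1, 7 → 2
1 → none → 0
7 → none → 0
Sum: 8 + 7 + 6 + 5 + 4 + 3 + 2 + 0 + 0 = 35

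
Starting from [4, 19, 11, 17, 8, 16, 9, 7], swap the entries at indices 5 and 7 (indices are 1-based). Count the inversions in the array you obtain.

There are 18 inversions.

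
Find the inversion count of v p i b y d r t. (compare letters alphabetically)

Sweep left to right; for each value list the smaller values that follow it:
v → p, i, b, d, r, t → 6
p → i, b, d → 3
i → b, d → 2
b → none → 0
y → d, r, t → 3
d → none → 0
r → none → 0
t → none → 0
Sum: 6 + 3 + 2 + 0 + 3 + 0 + 0 + 0 = 14

14 inversions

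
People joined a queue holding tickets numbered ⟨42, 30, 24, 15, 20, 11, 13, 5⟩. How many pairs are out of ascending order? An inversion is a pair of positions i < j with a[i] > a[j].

26 inversions

Count, for each position, how many later elements it exceeds:
42 → 30, 24, 15, 20, 11, 13, 5 → 7
30 → 24, 15, 20, 11, 13, 5 → 6
24 → 15, 20, 11, 13, 5 → 5
15 → 11, 13, 5 → 3
20 → 11, 13, 5 → 3
11 → 5 → 1
13 → 5 → 1
5 → none → 0
Sum: 7 + 6 + 5 + 3 + 3 + 1 + 1 + 0 = 26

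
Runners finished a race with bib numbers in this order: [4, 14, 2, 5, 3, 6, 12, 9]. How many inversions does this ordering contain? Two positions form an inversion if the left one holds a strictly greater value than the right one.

Sweep left to right; for each value list the smaller values that follow it:
4: 2
14: 6
2: 0
5: 1
3: 0
6: 0
12: 1
9: 0
Sum: 2 + 6 + 0 + 1 + 0 + 0 + 1 + 0 = 10

10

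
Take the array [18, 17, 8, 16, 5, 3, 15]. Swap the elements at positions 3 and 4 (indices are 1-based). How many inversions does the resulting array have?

18

Positions 3 and 4 hold 8 and 16; after swapping, the array is [18, 17, 16, 8, 5, 3, 15].
Count, for each position, how many later elements it exceeds:
18: 6
17: 5
16: 4
8: 2
5: 1
3: 0
15: 0
Sum: 6 + 5 + 4 + 2 + 1 + 0 + 0 = 18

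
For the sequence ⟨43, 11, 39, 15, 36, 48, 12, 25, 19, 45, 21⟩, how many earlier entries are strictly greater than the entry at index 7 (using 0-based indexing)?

The element at index 7 is 25.
Elements before it: 43, 11, 39, 15, 36, 48, 12
Those larger than 25: 43, 39, 36, 48

4 such elements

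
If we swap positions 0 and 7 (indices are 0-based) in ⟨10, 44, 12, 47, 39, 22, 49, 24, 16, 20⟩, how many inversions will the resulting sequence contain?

27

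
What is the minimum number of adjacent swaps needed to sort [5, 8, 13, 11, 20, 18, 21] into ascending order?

The minimum number of adjacent swaps to sort an array equals its inversion count, since every such swap removes exactly one inversion.
Count inversions — for each element, later elements that are smaller:
5: none → 0
8: none → 0
13: 11 → 1
11: none → 0
20: 18 → 1
18: none → 0
21: none → 0
Total inversions: 0 + 0 + 1 + 0 + 1 + 0 + 0 = 2

2 swaps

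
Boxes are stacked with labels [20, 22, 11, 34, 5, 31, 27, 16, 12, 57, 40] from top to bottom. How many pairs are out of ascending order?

Element-by-element contributions:
20 → 11, 5, 16, 12 → 4
22 → 11, 5, 16, 12 → 4
11 → 5 → 1
34 → 5, 31, 27, 16, 12 → 5
5 → none → 0
31 → 27, 16, 12 → 3
27 → 16, 12 → 2
16 → 12 → 1
12 → none → 0
57 → 40 → 1
40 → none → 0
Sum: 4 + 4 + 1 + 5 + 0 + 3 + 2 + 1 + 0 + 1 + 0 = 21

21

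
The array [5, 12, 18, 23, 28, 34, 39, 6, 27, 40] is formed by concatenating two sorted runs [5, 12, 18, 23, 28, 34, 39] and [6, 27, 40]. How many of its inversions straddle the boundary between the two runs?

9

Count, for every r in R, how many entries of L exceed r:
r = 6: 12, 18, 23, 28, 34, 39 → 6
r = 27: 28, 34, 39 → 3
r = 40: none → 0
Cross-inversions: 6 + 3 + 0 = 9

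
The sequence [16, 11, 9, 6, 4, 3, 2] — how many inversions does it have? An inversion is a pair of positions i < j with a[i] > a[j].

Sweep left to right; for each value list the smaller values that follow it:
16: 6
11: 5
9: 4
6: 3
4: 2
3: 1
2: 0
Sum: 6 + 5 + 4 + 3 + 2 + 1 + 0 = 21

21 out-of-order pairs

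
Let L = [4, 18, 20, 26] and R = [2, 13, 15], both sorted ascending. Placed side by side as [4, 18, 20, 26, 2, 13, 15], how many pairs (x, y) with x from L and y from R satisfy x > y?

For each element r of the right run, count left-run elements greater than r:
r = 2: 4, 18, 20, 26 → 4
r = 13: 18, 20, 26 → 3
r = 15: 18, 20, 26 → 3
Cross-inversions: 4 + 3 + 3 = 10

Cross-inversions: 10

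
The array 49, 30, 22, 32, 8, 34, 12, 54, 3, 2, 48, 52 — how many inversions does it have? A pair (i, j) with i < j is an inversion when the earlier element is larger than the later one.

34

Count, for each position, how many later elements it exceeds:
49 → 30, 22, 32, 8, 34, 12, 3, 2, 48 → 9
30 → 22, 8, 12, 3, 2 → 5
22 → 8, 12, 3, 2 → 4
32 → 8, 12, 3, 2 → 4
8 → 3, 2 → 2
34 → 12, 3, 2 → 3
12 → 3, 2 → 2
54 → 3, 2, 48, 52 → 4
3 → 2 → 1
2 → none → 0
48 → none → 0
52 → none → 0
Sum: 9 + 5 + 4 + 4 + 2 + 3 + 2 + 4 + 1 + 0 + 0 + 0 = 34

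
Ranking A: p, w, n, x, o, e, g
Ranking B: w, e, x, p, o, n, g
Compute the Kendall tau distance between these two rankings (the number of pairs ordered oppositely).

8

Assign each item its position (1..7) in the first ordering, then rewrite the second ordering as that position sequence:
positions: p→1, w→2, n→3, x→4, o→5, e→6, g→7
second ordering as positions: [2, 6, 4, 1, 5, 3, 7]
Discordant pairs = inversions in this position sequence.
2: 1 → 1
6: 4, 1, 5, 3 → 4
4: 1, 3 → 2
1: 0
5: 3 → 1
3: 0
7: 0
Total: 1 + 4 + 2 + 0 + 1 + 0 + 0 = 8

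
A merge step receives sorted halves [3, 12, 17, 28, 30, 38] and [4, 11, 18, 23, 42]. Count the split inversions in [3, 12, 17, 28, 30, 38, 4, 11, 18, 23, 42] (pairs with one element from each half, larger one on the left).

For each element r of the right run, count left-run elements greater than r:
r = 4: 12, 17, 28, 30, 38 → 5
r = 11: 12, 17, 28, 30, 38 → 5
r = 18: 28, 30, 38 → 3
r = 23: 28, 30, 38 → 3
r = 42: none → 0
Cross-inversions: 5 + 5 + 3 + 3 + 0 = 16

16 split inversions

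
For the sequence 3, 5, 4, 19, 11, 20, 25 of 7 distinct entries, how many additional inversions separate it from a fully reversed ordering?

19 inversions short

Maximum inversions for 7 distinct elements is C(7, 2) = 7·6/2 = 21.
Current inversions — for each element, count later smaller elements:
3: 0
5: 1
4: 0
19: 1
11: 0
20: 0
25: 0
Current total: 0 + 1 + 0 + 1 + 0 + 0 + 0 = 2
Shortfall: 21 − 2 = 19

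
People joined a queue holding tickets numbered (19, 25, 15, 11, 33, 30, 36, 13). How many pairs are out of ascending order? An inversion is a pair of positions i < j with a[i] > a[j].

12

Sweep left to right; for each value list the smaller values that follow it:
19 → 15, 11, 13 → 3
25 → 15, 11, 13 → 3
15 → 11, 13 → 2
11 → none → 0
33 → 30, 13 → 2
30 → 13 → 1
36 → 13 → 1
13 → none → 0
Sum: 3 + 3 + 2 + 0 + 2 + 1 + 1 + 0 = 12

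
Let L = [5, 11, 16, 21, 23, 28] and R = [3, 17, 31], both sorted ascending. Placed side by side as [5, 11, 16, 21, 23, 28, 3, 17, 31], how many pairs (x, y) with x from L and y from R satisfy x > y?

For each element r of the right run, count left-run elements greater than r:
r = 3: 5, 11, 16, 21, 23, 28 → 6
r = 17: 21, 23, 28 → 3
r = 31: none → 0
Cross-inversions: 6 + 3 + 0 = 9

9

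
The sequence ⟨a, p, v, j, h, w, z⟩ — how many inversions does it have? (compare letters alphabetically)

Listing every pair i<j with a[i]>a[j] (using 0-based positions):
(1,3): p > j
(1,4): p > h
(2,3): v > j
(2,4): v > h
(3,4): j > h
That's 5 pairs.

5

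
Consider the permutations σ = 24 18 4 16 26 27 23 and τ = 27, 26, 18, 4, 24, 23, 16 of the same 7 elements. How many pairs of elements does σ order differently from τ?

12 discordant pairs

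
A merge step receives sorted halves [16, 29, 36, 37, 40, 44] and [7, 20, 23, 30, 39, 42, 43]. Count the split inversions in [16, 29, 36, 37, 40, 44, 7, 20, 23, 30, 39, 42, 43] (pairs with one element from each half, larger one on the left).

For each element r of the right run, count left-run elements greater than r:
r = 7: 16, 29, 36, 37, 40, 44 → 6
r = 20: 29, 36, 37, 40, 44 → 5
r = 23: 29, 36, 37, 40, 44 → 5
r = 30: 36, 37, 40, 44 → 4
r = 39: 40, 44 → 2
r = 42: 44 → 1
r = 43: 44 → 1
Cross-inversions: 6 + 5 + 5 + 4 + 2 + 1 + 1 = 24

24 split inversions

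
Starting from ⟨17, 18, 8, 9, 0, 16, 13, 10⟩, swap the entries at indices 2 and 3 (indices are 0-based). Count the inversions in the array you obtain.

18

Positions 2 and 3 hold 8 and 9; after swapping, the array is [17, 18, 9, 8, 0, 16, 13, 10].
Sweep left to right; for each value list the smaller values that follow it:
17: 6
18: 6
9: 2
8: 1
0: 0
16: 2
13: 1
10: 0
Sum: 6 + 6 + 2 + 1 + 0 + 2 + 1 + 0 = 18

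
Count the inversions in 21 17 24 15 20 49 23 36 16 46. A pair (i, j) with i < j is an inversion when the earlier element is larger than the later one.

Sweep left to right; for each value list the smaller values that follow it:
21 → 17, 15, 20, 16 → 4
17 → 15, 16 → 2
24 → 15, 20, 23, 16 → 4
15 → none → 0
20 → 16 → 1
49 → 23, 36, 16, 46 → 4
23 → 16 → 1
36 → 16 → 1
16 → none → 0
46 → none → 0
Sum: 4 + 2 + 4 + 0 + 1 + 4 + 1 + 1 + 0 + 0 = 17

17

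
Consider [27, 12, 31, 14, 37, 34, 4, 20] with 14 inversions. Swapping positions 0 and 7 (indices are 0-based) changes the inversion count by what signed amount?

Positions 0 and 7 hold 27 and 20; after swapping, the array is [20, 12, 31, 14, 37, 34, 4, 27].
Sweep left to right; for each value list the smaller values that follow it:
20: 3
12: 1
31: 3
14: 1
37: 3
34: 2
4: 0
27: 0
Sum: 3 + 1 + 3 + 1 + 3 + 2 + 0 + 0 = 13
Change: 13 − 14 = -1

-1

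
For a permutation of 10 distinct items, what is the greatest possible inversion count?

45

A reversed (strictly descending) arrangement makes every pair an inversion, giving C(10, 2) inversions.
C(10, 2) = 10·9/2 = 45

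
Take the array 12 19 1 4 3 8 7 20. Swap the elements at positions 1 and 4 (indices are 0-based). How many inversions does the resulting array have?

9

Positions 1 and 4 hold 19 and 3; after swapping, the array is [12, 3, 1, 4, 19, 8, 7, 20].
For each element, count later entries that are smaller:
12: 5
3: 1
1: 0
4: 0
19: 2
8: 1
7: 0
20: 0
Sum: 5 + 1 + 0 + 0 + 2 + 1 + 0 + 0 = 9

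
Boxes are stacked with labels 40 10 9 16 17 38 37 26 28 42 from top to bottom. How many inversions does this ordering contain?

14

Count, for each position, how many later elements it exceeds:
40 → 10, 9, 16, 17, 38, 37, 26, 28 → 8
10 → 9 → 1
9 → none → 0
16 → none → 0
17 → none → 0
38 → 37, 26, 28 → 3
37 → 26, 28 → 2
26 → none → 0
28 → none → 0
42 → none → 0
Sum: 8 + 1 + 0 + 0 + 0 + 3 + 2 + 0 + 0 + 0 = 14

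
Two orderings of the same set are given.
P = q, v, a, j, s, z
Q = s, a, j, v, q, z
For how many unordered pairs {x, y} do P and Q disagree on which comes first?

9 disagreeing pairs

Assign each item its position (1..6) in the first ordering, then rewrite the second ordering as that position sequence:
positions: q→1, v→2, a→3, j→4, s→5, z→6
second ordering as positions: [5, 3, 4, 2, 1, 6]
Discordant pairs = inversions in this position sequence.
5: 3, 4, 2, 1 → 4
3: 2, 1 → 2
4: 2, 1 → 2
2: 1 → 1
1: 0
6: 0
Total: 4 + 2 + 2 + 1 + 0 + 0 = 9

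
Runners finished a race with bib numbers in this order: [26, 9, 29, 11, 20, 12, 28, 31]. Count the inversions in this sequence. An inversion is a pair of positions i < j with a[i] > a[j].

There are 9 inversions.

Element-by-element contributions:
26 → 9, 11, 20, 12 → 4
9 → none → 0
29 → 11, 20, 12, 28 → 4
11 → none → 0
20 → 12 → 1
12 → none → 0
28 → none → 0
31 → none → 0
Sum: 4 + 0 + 4 + 0 + 1 + 0 + 0 + 0 = 9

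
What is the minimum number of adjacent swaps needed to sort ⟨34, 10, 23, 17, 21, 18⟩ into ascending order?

9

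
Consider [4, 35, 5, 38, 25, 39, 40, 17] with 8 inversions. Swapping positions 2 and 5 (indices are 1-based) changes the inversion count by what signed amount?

-1

Positions 2 and 5 hold 35 and 25; after swapping, the array is [4, 25, 5, 38, 35, 39, 40, 17].
For each element, count later entries that are smaller:
4 → none → 0
25 → 5, 17 → 2
5 → none → 0
38 → 35, 17 → 2
35 → 17 → 1
39 → 17 → 1
40 → 17 → 1
17 → none → 0
Sum: 0 + 2 + 0 + 2 + 1 + 1 + 1 + 0 = 7
Change: 7 − 8 = -1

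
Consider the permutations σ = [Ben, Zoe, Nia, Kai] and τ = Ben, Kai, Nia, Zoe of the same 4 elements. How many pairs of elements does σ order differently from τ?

3

Assign each item its position (1..4) in the first ordering, then rewrite the second ordering as that position sequence:
positions: Ben→1, Zoe→2, Nia→3, Kai→4
second ordering as positions: [1, 4, 3, 2]
Discordant pairs = inversions in this position sequence.
1: 0
4: 3, 2 → 2
3: 2 → 1
2: 0
Total: 0 + 2 + 1 + 0 = 3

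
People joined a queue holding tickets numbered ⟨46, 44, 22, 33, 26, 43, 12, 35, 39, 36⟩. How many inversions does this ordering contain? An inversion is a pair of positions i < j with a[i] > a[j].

26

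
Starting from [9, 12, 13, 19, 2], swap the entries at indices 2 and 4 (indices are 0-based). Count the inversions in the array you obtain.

3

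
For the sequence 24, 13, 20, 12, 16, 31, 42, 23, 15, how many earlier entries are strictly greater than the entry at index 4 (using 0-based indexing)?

2

The element at index 4 is 16.
Elements before it: 24, 13, 20, 12
Those larger than 16: 24, 20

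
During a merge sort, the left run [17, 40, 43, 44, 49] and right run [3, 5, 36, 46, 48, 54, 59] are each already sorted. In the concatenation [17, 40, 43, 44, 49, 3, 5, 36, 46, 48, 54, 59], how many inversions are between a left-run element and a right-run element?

Take each right-half value and tally the left-half values above it:
r = 3: 17, 40, 43, 44, 49 → 5
r = 5: 17, 40, 43, 44, 49 → 5
r = 36: 40, 43, 44, 49 → 4
r = 46: 49 → 1
r = 48: 49 → 1
r = 54: none → 0
r = 59: none → 0
Cross-inversions: 5 + 5 + 4 + 1 + 1 + 0 + 0 = 16

16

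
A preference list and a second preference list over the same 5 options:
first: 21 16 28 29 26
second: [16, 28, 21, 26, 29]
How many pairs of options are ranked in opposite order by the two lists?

Pairs: 3

Assign each item its position (1..5) in the first ordering, then rewrite the second ordering as that position sequence:
positions: 21→1, 16→2, 28→3, 29→4, 26→5
second ordering as positions: [2, 3, 1, 5, 4]
Discordant pairs = inversions in this position sequence.
2: 1 → 1
3: 1 → 1
1: 0
5: 4 → 1
4: 0
Total: 1 + 1 + 0 + 1 + 0 = 3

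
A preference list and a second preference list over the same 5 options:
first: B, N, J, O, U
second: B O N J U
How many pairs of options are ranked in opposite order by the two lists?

Assign each item its position (1..5) in the first ordering, then rewrite the second ordering as that position sequence:
positions: B→1, N→2, J→3, O→4, U→5
second ordering as positions: [1, 4, 2, 3, 5]
Discordant pairs = inversions in this position sequence.
1: 0
4: 2, 3 → 2
2: 0
3: 0
5: 0
Total: 0 + 2 + 0 + 0 + 0 = 2

2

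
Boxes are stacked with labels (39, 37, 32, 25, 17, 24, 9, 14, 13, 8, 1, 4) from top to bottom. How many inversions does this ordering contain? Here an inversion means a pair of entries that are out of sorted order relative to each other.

62

Element-by-element contributions:
39: 11
37: 10
32: 9
25: 8
17: 6
24: 6
9: 3
14: 4
13: 3
8: 2
1: 0
4: 0
Sum: 11 + 10 + 9 + 8 + 6 + 6 + 3 + 4 + 3 + 2 + 0 + 0 = 62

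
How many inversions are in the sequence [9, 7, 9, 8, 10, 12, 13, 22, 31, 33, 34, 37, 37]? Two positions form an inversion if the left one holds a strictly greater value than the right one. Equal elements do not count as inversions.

Out-of-order pairs: 3

Count, for each position, how many later elements it exceeds:
9 → 7, 8 → 2
7 → none → 0
9 → 8 → 1
8 → none → 0
10 → none → 0
12 → none → 0
13 → none → 0
22 → none → 0
31 → none → 0
33 → none → 0
34 → none → 0
37 → none → 0
37 → none → 0
Sum: 2 + 0 + 1 + 0 + 0 + 0 + 0 + 0 + 0 + 0 + 0 + 0 + 0 = 3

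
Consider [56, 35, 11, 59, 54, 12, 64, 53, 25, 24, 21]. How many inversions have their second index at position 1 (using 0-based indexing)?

The element at index 1 is 35.
Elements before it: 56
Those larger than 35: 56

1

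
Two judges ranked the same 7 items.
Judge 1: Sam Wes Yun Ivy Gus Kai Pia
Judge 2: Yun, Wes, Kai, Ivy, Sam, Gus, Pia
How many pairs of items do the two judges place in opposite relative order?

7 discordant pairs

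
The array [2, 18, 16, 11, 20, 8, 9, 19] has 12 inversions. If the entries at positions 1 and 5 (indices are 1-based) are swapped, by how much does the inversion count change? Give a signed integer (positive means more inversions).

+7

Positions 1 and 5 hold 2 and 20; after swapping, the array is [20, 18, 16, 11, 2, 8, 9, 19].
Sweep left to right; for each value list the smaller values that follow it:
20 → 18, 16, 11, 2, 8, 9, 19 → 7
18 → 16, 11, 2, 8, 9 → 5
16 → 11, 2, 8, 9 → 4
11 → 2, 8, 9 → 3
2 → none → 0
8 → none → 0
9 → none → 0
19 → none → 0
Sum: 7 + 5 + 4 + 3 + 0 + 0 + 0 + 0 = 19
Change: 19 − 12 = +7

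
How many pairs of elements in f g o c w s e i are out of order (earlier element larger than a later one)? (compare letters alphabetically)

Element-by-element contributions:
f: 2
g: 2
o: 3
c: 0
w: 3
s: 2
e: 0
i: 0
Sum: 2 + 2 + 3 + 0 + 3 + 2 + 0 + 0 = 12

There are 12 out-of-order pairs.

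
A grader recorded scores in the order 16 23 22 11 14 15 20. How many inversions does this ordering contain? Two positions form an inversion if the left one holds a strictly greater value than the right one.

12 inversions

Element-by-element contributions:
16 → 11, 14, 15 → 3
23 → 22, 11, 14, 15, 20 → 5
22 → 11, 14, 15, 20 → 4
11 → none → 0
14 → none → 0
15 → none → 0
20 → none → 0
Sum: 3 + 5 + 4 + 0 + 0 + 0 + 0 = 12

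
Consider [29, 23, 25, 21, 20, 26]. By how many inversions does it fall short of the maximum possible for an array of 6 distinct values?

5

Maximum inversions for 6 distinct elements is C(6, 2) = 6·5/2 = 15.
Current inversions — for each element, count later smaller elements:
29: 5
23: 2
25: 2
21: 1
20: 0
26: 0
Current total: 5 + 2 + 2 + 1 + 0 + 0 = 10
Shortfall: 15 − 10 = 5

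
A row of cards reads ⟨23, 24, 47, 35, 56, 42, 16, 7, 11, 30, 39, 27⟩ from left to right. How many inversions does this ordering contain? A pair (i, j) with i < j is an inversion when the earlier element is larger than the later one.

36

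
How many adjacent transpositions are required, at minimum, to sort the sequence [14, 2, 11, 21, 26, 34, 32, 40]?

The minimum number of adjacent swaps to sort an array equals its inversion count, since every such swap removes exactly one inversion.
Count inversions — for each element, later elements that are smaller:
14: 2, 11 → 2
2: none → 0
11: none → 0
21: none → 0
26: none → 0
34: 32 → 1
32: none → 0
40: none → 0
Total inversions: 2 + 0 + 0 + 0 + 0 + 1 + 0 + 0 = 3

3 adjacent swaps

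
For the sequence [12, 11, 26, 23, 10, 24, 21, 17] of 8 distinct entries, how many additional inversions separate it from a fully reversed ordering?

14 inversions short

Maximum inversions for 8 distinct elements is C(8, 2) = 8·7/2 = 28.
Current inversions — for each element, count later smaller elements:
12: 2
11: 1
26: 5
23: 3
10: 0
24: 2
21: 1
17: 0
Current total: 2 + 1 + 5 + 3 + 0 + 2 + 1 + 0 = 14
Shortfall: 28 − 14 = 14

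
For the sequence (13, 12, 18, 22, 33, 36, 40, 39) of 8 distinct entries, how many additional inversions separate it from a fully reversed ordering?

Maximum inversions for 8 distinct elements is C(8, 2) = 8·7/2 = 28.
Current inversions — for each element, count later smaller elements:
13: 1
12: 0
18: 0
22: 0
33: 0
36: 0
40: 1
39: 0
Current total: 1 + 0 + 0 + 0 + 0 + 0 + 1 + 0 = 2
Shortfall: 28 − 2 = 26

26 inversions short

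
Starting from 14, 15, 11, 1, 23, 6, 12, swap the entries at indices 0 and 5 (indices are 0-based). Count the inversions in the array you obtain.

9 inversions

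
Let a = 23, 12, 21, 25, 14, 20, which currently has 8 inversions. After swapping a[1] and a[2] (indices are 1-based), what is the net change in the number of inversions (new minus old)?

-1

Positions 1 and 2 hold 23 and 12; after swapping, the array is [12, 23, 21, 25, 14, 20].
For each element, count later entries that are smaller:
12: 0
23: 3
21: 2
25: 2
14: 0
20: 0
Sum: 0 + 3 + 2 + 2 + 0 + 0 = 7
Change: 7 − 8 = -1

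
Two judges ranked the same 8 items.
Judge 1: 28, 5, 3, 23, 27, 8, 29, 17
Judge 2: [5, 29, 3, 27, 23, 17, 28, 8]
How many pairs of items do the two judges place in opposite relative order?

Assign each item its position (1..8) in the first ordering, then rewrite the second ordering as that position sequence:
positions: 28→1, 5→2, 3→3, 23→4, 27→5, 8→6, 29→7, 17→8
second ordering as positions: [2, 7, 3, 5, 4, 8, 1, 6]
Discordant pairs = inversions in this position sequence.
2: 1 → 1
7: 3, 5, 4, 1, 6 → 5
3: 1 → 1
5: 4, 1 → 2
4: 1 → 1
8: 1, 6 → 2
1: 0
6: 0
Total: 1 + 5 + 1 + 2 + 1 + 2 + 0 + 0 = 12

There are 12 discordant pairs.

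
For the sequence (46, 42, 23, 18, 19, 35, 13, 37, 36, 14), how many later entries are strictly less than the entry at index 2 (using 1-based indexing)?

8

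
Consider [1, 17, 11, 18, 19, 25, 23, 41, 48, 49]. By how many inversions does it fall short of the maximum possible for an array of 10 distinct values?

43 inversions short

Maximum inversions for 10 distinct elements is C(10, 2) = 10·9/2 = 45.
Current inversions — for each element, count later smaller elements:
1: 0
17: 1
11: 0
18: 0
19: 0
25: 1
23: 0
41: 0
48: 0
49: 0
Current total: 0 + 1 + 0 + 0 + 0 + 1 + 0 + 0 + 0 + 0 = 2
Shortfall: 45 − 2 = 43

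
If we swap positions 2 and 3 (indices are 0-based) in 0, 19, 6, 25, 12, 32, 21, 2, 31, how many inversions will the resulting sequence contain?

Positions 2 and 3 hold 6 and 25; after swapping, the array is [0, 19, 25, 6, 12, 32, 21, 2, 31].
Element-by-element contributions:
0: 0
19: 3
25: 4
6: 1
12: 1
32: 3
21: 1
2: 0
31: 0
Sum: 0 + 3 + 4 + 1 + 1 + 3 + 1 + 0 + 0 = 13

13 inversions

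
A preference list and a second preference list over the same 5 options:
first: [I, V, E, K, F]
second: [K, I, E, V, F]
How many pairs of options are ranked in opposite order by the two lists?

Pairs: 4

Assign each item its position (1..5) in the first ordering, then rewrite the second ordering as that position sequence:
positions: I→1, V→2, E→3, K→4, F→5
second ordering as positions: [4, 1, 3, 2, 5]
Discordant pairs = inversions in this position sequence.
4: 1, 3, 2 → 3
1: 0
3: 2 → 1
2: 0
5: 0
Total: 3 + 0 + 1 + 0 + 0 = 4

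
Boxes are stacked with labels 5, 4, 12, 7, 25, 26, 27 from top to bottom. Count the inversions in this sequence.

2

Count, for each position, how many later elements it exceeds:
5 → 4 → 1
4 → none → 0
12 → 7 → 1
7 → none → 0
25 → none → 0
26 → none → 0
27 → none → 0
Sum: 1 + 0 + 1 + 0 + 0 + 0 + 0 = 2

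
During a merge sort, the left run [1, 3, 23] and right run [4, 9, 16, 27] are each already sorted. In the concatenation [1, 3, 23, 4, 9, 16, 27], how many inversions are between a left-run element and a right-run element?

3

For each element r of the right run, count left-run elements greater than r:
r = 4: 23 → 1
r = 9: 23 → 1
r = 16: 23 → 1
r = 27: none → 0
Cross-inversions: 1 + 1 + 1 + 0 = 3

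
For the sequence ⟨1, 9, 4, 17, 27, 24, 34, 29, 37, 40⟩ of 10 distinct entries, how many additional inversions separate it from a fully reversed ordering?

42

Maximum inversions for 10 distinct elements is C(10, 2) = 10·9/2 = 45.
Current inversions — for each element, count later smaller elements:
1: 0
9: 1
4: 0
17: 0
27: 1
24: 0
34: 1
29: 0
37: 0
40: 0
Current total: 0 + 1 + 0 + 0 + 1 + 0 + 1 + 0 + 0 + 0 = 3
Shortfall: 45 − 3 = 42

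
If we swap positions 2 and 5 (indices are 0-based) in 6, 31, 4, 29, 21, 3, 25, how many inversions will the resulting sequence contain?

11

Positions 2 and 5 hold 4 and 3; after swapping, the array is [6, 31, 3, 29, 21, 4, 25].
Sweep left to right; for each value list the smaller values that follow it:
6 → 3, 4 → 2
31 → 3, 29, 21, 4, 25 → 5
3 → none → 0
29 → 21, 4, 25 → 3
21 → 4 → 1
4 → none → 0
25 → none → 0
Sum: 2 + 5 + 0 + 3 + 1 + 0 + 0 = 11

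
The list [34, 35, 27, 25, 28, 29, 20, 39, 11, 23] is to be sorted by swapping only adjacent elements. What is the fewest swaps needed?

30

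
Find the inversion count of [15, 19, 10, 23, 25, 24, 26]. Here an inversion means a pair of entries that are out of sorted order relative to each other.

Inversions: 3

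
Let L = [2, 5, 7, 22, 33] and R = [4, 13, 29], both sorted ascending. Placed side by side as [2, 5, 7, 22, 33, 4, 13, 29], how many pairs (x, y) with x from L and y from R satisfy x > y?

Take each right-half value and tally the left-half values above it:
r = 4: 5, 7, 22, 33 → 4
r = 13: 22, 33 → 2
r = 29: 33 → 1
Cross-inversions: 4 + 2 + 1 = 7

7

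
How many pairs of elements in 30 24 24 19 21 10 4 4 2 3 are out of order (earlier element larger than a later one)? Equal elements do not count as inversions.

41

Sweep left to right; for each value list the smaller values that follow it:
30: 9
24: 7
24: 7
19: 5
21: 5
10: 4
4: 2
4: 2
2: 0
3: 0
Sum: 9 + 7 + 7 + 5 + 5 + 4 + 2 + 2 + 0 + 0 = 41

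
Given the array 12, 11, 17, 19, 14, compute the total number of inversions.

3 out-of-order pairs

Out-of-order index pairs (1-indexed):
(1,2): 12 > 11
(3,5): 17 > 14
(4,5): 19 > 14
That's 3 pairs.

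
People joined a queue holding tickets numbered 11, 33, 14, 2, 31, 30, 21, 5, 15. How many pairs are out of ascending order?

Element-by-element contributions:
11 → 2, 5 → 2
33 → 14, 2, 31, 30, 21, 5, 15 → 7
14 → 2, 5 → 2
2 → none → 0
31 → 30, 21, 5, 15 → 4
30 → 21, 5, 15 → 3
21 → 5, 15 → 2
5 → none → 0
15 → none → 0
Sum: 2 + 7 + 2 + 0 + 4 + 3 + 2 + 0 + 0 = 20

Inversions: 20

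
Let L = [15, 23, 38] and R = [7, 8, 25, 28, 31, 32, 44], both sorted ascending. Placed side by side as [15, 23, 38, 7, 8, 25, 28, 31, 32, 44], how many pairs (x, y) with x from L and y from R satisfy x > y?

For each element r of the right run, count left-run elements greater than r:
r = 7: 15, 23, 38 → 3
r = 8: 15, 23, 38 → 3
r = 25: 38 → 1
r = 28: 38 → 1
r = 31: 38 → 1
r = 32: 38 → 1
r = 44: none → 0
Cross-inversions: 3 + 3 + 1 + 1 + 1 + 1 + 0 = 10

10 cross-inversions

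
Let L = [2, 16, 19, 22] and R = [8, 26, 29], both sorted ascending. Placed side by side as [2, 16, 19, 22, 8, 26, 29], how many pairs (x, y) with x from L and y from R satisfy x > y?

3 cross-inversions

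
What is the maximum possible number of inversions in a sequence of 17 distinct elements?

The maximum occurs when the array is in strictly decreasing order: every one of the C(17, 2) pairs is inverted.
C(17, 2) = 17·16/2 = 136

136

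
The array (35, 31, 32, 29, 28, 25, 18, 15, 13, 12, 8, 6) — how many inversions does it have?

65 inversions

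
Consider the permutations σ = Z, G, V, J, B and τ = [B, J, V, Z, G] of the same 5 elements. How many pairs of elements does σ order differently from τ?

Assign each item its position (1..5) in the first ordering, then rewrite the second ordering as that position sequence:
positions: Z→1, G→2, V→3, J→4, B→5
second ordering as positions: [5, 4, 3, 1, 2]
Discordant pairs = inversions in this position sequence.
5: 4, 3, 1, 2 → 4
4: 3, 1, 2 → 3
3: 1, 2 → 2
1: 0
2: 0
Total: 4 + 3 + 2 + 0 + 0 = 9

9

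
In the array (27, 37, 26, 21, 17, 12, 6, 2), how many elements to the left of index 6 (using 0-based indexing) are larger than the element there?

6

The element at index 6 is 6.
Elements before it: 27, 37, 26, 21, 17, 12
Those larger than 6: 27, 37, 26, 21, 17, 12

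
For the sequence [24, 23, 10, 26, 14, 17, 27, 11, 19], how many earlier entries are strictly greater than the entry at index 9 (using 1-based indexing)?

4

The element at index 9 is 19.
Elements before it: 24, 23, 10, 26, 14, 17, 27, 11
Those larger than 19: 24, 23, 26, 27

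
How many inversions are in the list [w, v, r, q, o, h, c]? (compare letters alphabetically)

Out-of-order pairs: 21

For each element, count later entries that are smaller:
w: 6
v: 5
r: 4
q: 3
o: 2
h: 1
c: 0
Sum: 6 + 5 + 4 + 3 + 2 + 1 + 0 = 21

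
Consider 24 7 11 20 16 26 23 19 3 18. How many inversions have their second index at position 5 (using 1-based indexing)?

The element at index 5 is 16.
Elements before it: 24, 7, 11, 20
Those larger than 16: 24, 20

2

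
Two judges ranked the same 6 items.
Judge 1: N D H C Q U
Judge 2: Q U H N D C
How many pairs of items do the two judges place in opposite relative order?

10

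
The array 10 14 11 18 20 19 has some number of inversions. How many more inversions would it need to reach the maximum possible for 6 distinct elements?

13 inversions short

Maximum inversions for 6 distinct elements is C(6, 2) = 6·5/2 = 15.
Current inversions — for each element, count later smaller elements:
10: 0
14: 1
11: 0
18: 0
20: 1
19: 0
Current total: 0 + 1 + 0 + 0 + 1 + 0 = 2
Shortfall: 15 − 2 = 13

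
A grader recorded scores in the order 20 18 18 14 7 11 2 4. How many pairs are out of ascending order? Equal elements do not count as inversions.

Sweep left to right; for each value list the smaller values that follow it:
20 → 18, 18, 14, 7, 11, 2, 4 → 7
18 → 14, 7, 11, 2, 4 → 5
18 → 14, 7, 11, 2, 4 → 5
14 → 7, 11, 2, 4 → 4
7 → 2, 4 → 2
11 → 2, 4 → 2
2 → none → 0
4 → none → 0
Sum: 7 + 5 + 5 + 4 + 2 + 2 + 0 + 0 = 25

25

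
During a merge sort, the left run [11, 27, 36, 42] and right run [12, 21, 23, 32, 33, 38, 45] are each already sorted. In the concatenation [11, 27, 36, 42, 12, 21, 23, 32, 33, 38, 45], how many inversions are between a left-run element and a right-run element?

14 cross-inversions

Take each right-half value and tally the left-half values above it:
r = 12: 27, 36, 42 → 3
r = 21: 27, 36, 42 → 3
r = 23: 27, 36, 42 → 3
r = 32: 36, 42 → 2
r = 33: 36, 42 → 2
r = 38: 42 → 1
r = 45: none → 0
Cross-inversions: 3 + 3 + 3 + 2 + 2 + 1 + 0 = 14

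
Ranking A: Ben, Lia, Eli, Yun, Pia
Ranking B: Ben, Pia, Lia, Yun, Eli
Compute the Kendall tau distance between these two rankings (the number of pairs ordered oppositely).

Assign each item its position (1..5) in the first ordering, then rewrite the second ordering as that position sequence:
positions: Ben→1, Lia→2, Eli→3, Yun→4, Pia→5
second ordering as positions: [1, 5, 2, 4, 3]
Discordant pairs = inversions in this position sequence.
1: 0
5: 2, 4, 3 → 3
2: 0
4: 3 → 1
3: 0
Total: 0 + 3 + 0 + 1 + 0 = 4

4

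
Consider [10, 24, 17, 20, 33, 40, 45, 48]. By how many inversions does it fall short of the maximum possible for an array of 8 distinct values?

Maximum inversions for 8 distinct elements is C(8, 2) = 8·7/2 = 28.
Current inversions — for each element, count later smaller elements:
10: 0
24: 2
17: 0
20: 0
33: 0
40: 0
45: 0
48: 0
Current total: 0 + 2 + 0 + 0 + 0 + 0 + 0 + 0 = 2
Shortfall: 28 − 2 = 26

26 inversions short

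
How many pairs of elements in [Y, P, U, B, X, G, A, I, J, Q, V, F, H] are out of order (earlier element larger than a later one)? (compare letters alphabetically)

46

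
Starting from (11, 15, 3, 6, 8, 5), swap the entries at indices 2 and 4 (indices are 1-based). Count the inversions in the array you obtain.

Positions 2 and 4 hold 15 and 6; after swapping, the array is [11, 6, 3, 15, 8, 5].
Element-by-element contributions:
11 → 6, 3, 8, 5 → 4
6 → 3, 5 → 2
3 → none → 0
15 → 8, 5 → 2
8 → 5 → 1
5 → none → 0
Sum: 4 + 2 + 0 + 2 + 1 + 0 = 9

9 inversions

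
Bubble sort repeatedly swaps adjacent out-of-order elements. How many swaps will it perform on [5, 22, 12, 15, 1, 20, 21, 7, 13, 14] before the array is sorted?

21

Each adjacent swap fixes exactly one inversion, so the minimum swap count equals the number of inversions.
Count inversions — for each element, later elements that are smaller:
5: 1 → 1
22: 12, 15, 1, 20, 21, 7, 13, 14 → 8
12: 1, 7 → 2
15: 1, 7, 13, 14 → 4
1: none → 0
20: 7, 13, 14 → 3
21: 7, 13, 14 → 3
7: none → 0
13: none → 0
14: none → 0
Total inversions: 1 + 8 + 2 + 4 + 0 + 3 + 3 + 0 + 0 + 0 = 21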